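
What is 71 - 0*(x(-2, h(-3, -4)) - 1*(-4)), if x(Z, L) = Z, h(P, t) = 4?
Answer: 71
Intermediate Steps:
71 - 0*(x(-2, h(-3, -4)) - 1*(-4)) = 71 - 0*(-2 - 1*(-4)) = 71 - 0*(-2 + 4) = 71 - 0*2 = 71 - 129*0 = 71 + 0 = 71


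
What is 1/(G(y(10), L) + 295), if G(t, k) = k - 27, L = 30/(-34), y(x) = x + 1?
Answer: 17/4541 ≈ 0.0037437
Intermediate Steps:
y(x) = 1 + x
L = -15/17 (L = 30*(-1/34) = -15/17 ≈ -0.88235)
G(t, k) = -27 + k
1/(G(y(10), L) + 295) = 1/((-27 - 15/17) + 295) = 1/(-474/17 + 295) = 1/(4541/17) = 17/4541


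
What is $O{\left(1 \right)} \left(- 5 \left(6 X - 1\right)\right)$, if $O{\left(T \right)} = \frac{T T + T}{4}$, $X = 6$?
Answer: $- \frac{175}{2} \approx -87.5$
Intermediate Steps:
$O{\left(T \right)} = \frac{T}{4} + \frac{T^{2}}{4}$ ($O{\left(T \right)} = \left(T^{2} + T\right) \frac{1}{4} = \left(T + T^{2}\right) \frac{1}{4} = \frac{T}{4} + \frac{T^{2}}{4}$)
$O{\left(1 \right)} \left(- 5 \left(6 X - 1\right)\right) = \frac{1}{4} \cdot 1 \left(1 + 1\right) \left(- 5 \left(6 \cdot 6 - 1\right)\right) = \frac{1}{4} \cdot 1 \cdot 2 \left(- 5 \left(36 - 1\right)\right) = \frac{\left(-5\right) 35}{2} = \frac{1}{2} \left(-175\right) = - \frac{175}{2}$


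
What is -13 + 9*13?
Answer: 104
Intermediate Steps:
-13 + 9*13 = -13 + 117 = 104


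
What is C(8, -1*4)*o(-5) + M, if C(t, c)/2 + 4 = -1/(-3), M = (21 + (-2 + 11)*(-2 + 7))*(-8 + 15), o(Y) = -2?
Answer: 1430/3 ≈ 476.67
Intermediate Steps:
M = 462 (M = (21 + 9*5)*7 = (21 + 45)*7 = 66*7 = 462)
C(t, c) = -22/3 (C(t, c) = -8 + 2*(-1/(-3)) = -8 + 2*(-1*(-1/3)) = -8 + 2*(1/3) = -8 + 2/3 = -22/3)
C(8, -1*4)*o(-5) + M = -22/3*(-2) + 462 = 44/3 + 462 = 1430/3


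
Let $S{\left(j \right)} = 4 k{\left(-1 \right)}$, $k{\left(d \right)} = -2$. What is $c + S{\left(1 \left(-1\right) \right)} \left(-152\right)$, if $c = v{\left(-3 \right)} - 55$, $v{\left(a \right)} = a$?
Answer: $1158$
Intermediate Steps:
$c = -58$ ($c = -3 - 55 = -58$)
$S{\left(j \right)} = -8$ ($S{\left(j \right)} = 4 \left(-2\right) = -8$)
$c + S{\left(1 \left(-1\right) \right)} \left(-152\right) = -58 - -1216 = -58 + 1216 = 1158$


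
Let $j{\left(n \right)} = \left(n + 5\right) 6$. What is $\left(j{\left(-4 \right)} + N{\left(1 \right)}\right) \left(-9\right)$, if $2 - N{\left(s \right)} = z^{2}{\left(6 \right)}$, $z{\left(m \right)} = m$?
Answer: $252$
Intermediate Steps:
$j{\left(n \right)} = 30 + 6 n$ ($j{\left(n \right)} = \left(5 + n\right) 6 = 30 + 6 n$)
$N{\left(s \right)} = -34$ ($N{\left(s \right)} = 2 - 6^{2} = 2 - 36 = -34$)
$\left(j{\left(-4 \right)} + N{\left(1 \right)}\right) \left(-9\right) = \left(\left(30 + 6 \left(-4\right)\right) - 34\right) \left(-9\right) = \left(\left(30 - 24\right) - 34\right) \left(-9\right) = \left(6 - 34\right) \left(-9\right) = \left(-28\right) \left(-9\right) = 252$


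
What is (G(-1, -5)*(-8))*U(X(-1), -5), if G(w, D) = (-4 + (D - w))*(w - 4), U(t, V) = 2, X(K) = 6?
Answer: -640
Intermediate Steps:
G(w, D) = (-4 + w)*(-4 + D - w) (G(w, D) = (-4 + D - w)*(-4 + w) = (-4 + w)*(-4 + D - w))
(G(-1, -5)*(-8))*U(X(-1), -5) = ((16 - 1*(-1)**2 - 4*(-5) - 5*(-1))*(-8))*2 = ((16 - 1*1 + 20 + 5)*(-8))*2 = ((16 - 1 + 20 + 5)*(-8))*2 = (40*(-8))*2 = -320*2 = -640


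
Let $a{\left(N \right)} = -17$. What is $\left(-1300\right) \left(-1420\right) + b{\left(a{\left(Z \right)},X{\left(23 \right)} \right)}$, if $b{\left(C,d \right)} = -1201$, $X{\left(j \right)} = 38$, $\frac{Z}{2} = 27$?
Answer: $1844799$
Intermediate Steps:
$Z = 54$ ($Z = 2 \cdot 27 = 54$)
$\left(-1300\right) \left(-1420\right) + b{\left(a{\left(Z \right)},X{\left(23 \right)} \right)} = \left(-1300\right) \left(-1420\right) - 1201 = 1846000 - 1201 = 1844799$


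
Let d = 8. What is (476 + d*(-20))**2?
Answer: 99856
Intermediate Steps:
(476 + d*(-20))**2 = (476 + 8*(-20))**2 = (476 - 160)**2 = 316**2 = 99856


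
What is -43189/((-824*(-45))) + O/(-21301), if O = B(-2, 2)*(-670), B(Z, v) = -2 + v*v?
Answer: -870281689/789841080 ≈ -1.1018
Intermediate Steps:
B(Z, v) = -2 + v²
O = -1340 (O = (-2 + 2²)*(-670) = (-2 + 4)*(-670) = 2*(-670) = -1340)
-43189/((-824*(-45))) + O/(-21301) = -43189/((-824*(-45))) - 1340/(-21301) = -43189/37080 - 1340*(-1/21301) = -43189*1/37080 + 1340/21301 = -43189/37080 + 1340/21301 = -870281689/789841080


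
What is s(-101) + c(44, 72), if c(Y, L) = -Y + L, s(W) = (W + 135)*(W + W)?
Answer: -6840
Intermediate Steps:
s(W) = 2*W*(135 + W) (s(W) = (135 + W)*(2*W) = 2*W*(135 + W))
c(Y, L) = L - Y
s(-101) + c(44, 72) = 2*(-101)*(135 - 101) + (72 - 1*44) = 2*(-101)*34 + (72 - 44) = -6868 + 28 = -6840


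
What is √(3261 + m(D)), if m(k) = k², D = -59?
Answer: √6742 ≈ 82.110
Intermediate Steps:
√(3261 + m(D)) = √(3261 + (-59)²) = √(3261 + 3481) = √6742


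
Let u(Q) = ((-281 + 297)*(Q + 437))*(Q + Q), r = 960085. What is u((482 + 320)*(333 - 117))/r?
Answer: 962720902656/960085 ≈ 1.0027e+6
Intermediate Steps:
u(Q) = 2*Q*(6992 + 16*Q) (u(Q) = (16*(437 + Q))*(2*Q) = (6992 + 16*Q)*(2*Q) = 2*Q*(6992 + 16*Q))
u((482 + 320)*(333 - 117))/r = (32*((482 + 320)*(333 - 117))*(437 + (482 + 320)*(333 - 117)))/960085 = (32*(802*216)*(437 + 802*216))*(1/960085) = (32*173232*(437 + 173232))*(1/960085) = (32*173232*173669)*(1/960085) = 962720902656*(1/960085) = 962720902656/960085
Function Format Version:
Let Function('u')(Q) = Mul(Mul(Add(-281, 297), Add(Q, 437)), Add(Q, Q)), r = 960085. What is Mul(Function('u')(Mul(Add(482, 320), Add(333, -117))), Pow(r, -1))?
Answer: Rational(962720902656, 960085) ≈ 1.0027e+6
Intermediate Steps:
Function('u')(Q) = Mul(2, Q, Add(6992, Mul(16, Q))) (Function('u')(Q) = Mul(Mul(16, Add(437, Q)), Mul(2, Q)) = Mul(Add(6992, Mul(16, Q)), Mul(2, Q)) = Mul(2, Q, Add(6992, Mul(16, Q))))
Mul(Function('u')(Mul(Add(482, 320), Add(333, -117))), Pow(r, -1)) = Mul(Mul(32, Mul(Add(482, 320), Add(333, -117)), Add(437, Mul(Add(482, 320), Add(333, -117)))), Pow(960085, -1)) = Mul(Mul(32, Mul(802, 216), Add(437, Mul(802, 216))), Rational(1, 960085)) = Mul(Mul(32, 173232, Add(437, 173232)), Rational(1, 960085)) = Mul(Mul(32, 173232, 173669), Rational(1, 960085)) = Mul(962720902656, Rational(1, 960085)) = Rational(962720902656, 960085)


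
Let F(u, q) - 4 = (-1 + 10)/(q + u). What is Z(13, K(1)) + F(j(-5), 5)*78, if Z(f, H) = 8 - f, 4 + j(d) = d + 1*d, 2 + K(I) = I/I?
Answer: 229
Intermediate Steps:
K(I) = -1 (K(I) = -2 + I/I = -2 + 1 = -1)
j(d) = -4 + 2*d (j(d) = -4 + (d + 1*d) = -4 + (d + d) = -4 + 2*d)
F(u, q) = 4 + 9/(q + u) (F(u, q) = 4 + (-1 + 10)/(q + u) = 4 + 9/(q + u))
Z(13, K(1)) + F(j(-5), 5)*78 = (8 - 1*13) + ((9 + 4*5 + 4*(-4 + 2*(-5)))/(5 + (-4 + 2*(-5))))*78 = (8 - 13) + ((9 + 20 + 4*(-4 - 10))/(5 + (-4 - 10)))*78 = -5 + ((9 + 20 + 4*(-14))/(5 - 14))*78 = -5 + ((9 + 20 - 56)/(-9))*78 = -5 - ⅑*(-27)*78 = -5 + 3*78 = -5 + 234 = 229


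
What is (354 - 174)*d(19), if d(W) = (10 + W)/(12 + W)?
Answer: 5220/31 ≈ 168.39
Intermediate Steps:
d(W) = (10 + W)/(12 + W)
(354 - 174)*d(19) = (354 - 174)*((10 + 19)/(12 + 19)) = 180*(29/31) = 5220/31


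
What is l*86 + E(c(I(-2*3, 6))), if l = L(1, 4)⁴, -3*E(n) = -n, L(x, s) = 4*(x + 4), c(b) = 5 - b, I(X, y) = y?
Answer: 41279999/3 ≈ 1.3760e+7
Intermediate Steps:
L(x, s) = 16 + 4*x (L(x, s) = 4*(4 + x) = 16 + 4*x)
E(n) = n/3 (E(n) = -(-1)*n/3 = n/3)
l = 160000 (l = (16 + 4*1)⁴ = (16 + 4)⁴ = 20⁴ = 160000)
l*86 + E(c(I(-2*3, 6))) = 160000*86 + (5 - 1*6)/3 = 13760000 + (5 - 6)/3 = 13760000 + (⅓)*(-1) = 13760000 - ⅓ = 41279999/3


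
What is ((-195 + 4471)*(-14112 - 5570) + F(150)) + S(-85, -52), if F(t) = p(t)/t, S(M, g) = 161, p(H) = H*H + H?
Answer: -84159920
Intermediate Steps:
p(H) = H + H² (p(H) = H² + H = H + H²)
F(t) = 1 + t (F(t) = (t*(1 + t))/t = 1 + t)
((-195 + 4471)*(-14112 - 5570) + F(150)) + S(-85, -52) = ((-195 + 4471)*(-14112 - 5570) + (1 + 150)) + 161 = (4276*(-19682) + 151) + 161 = (-84160232 + 151) + 161 = -84160081 + 161 = -84159920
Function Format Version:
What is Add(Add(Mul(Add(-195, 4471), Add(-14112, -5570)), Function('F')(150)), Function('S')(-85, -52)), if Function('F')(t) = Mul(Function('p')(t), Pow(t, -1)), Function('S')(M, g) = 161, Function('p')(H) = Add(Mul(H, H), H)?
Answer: -84159920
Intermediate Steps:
Function('p')(H) = Add(H, Pow(H, 2)) (Function('p')(H) = Add(Pow(H, 2), H) = Add(H, Pow(H, 2)))
Function('F')(t) = Add(1, t) (Function('F')(t) = Mul(Mul(t, Add(1, t)), Pow(t, -1)) = Add(1, t))
Add(Add(Mul(Add(-195, 4471), Add(-14112, -5570)), Function('F')(150)), Function('S')(-85, -52)) = Add(Add(Mul(Add(-195, 4471), Add(-14112, -5570)), Add(1, 150)), 161) = Add(Add(Mul(4276, -19682), 151), 161) = Add(Add(-84160232, 151), 161) = Add(-84160081, 161) = -84159920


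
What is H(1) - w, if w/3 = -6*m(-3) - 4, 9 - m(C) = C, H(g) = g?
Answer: 229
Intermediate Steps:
m(C) = 9 - C
w = -228 (w = 3*(-6*(9 - 1*(-3)) - 4) = 3*(-6*(9 + 3) - 4) = 3*(-6*12 - 4) = 3*(-72 - 4) = 3*(-76) = -228)
H(1) - w = 1 - 1*(-228) = 1 + 228 = 229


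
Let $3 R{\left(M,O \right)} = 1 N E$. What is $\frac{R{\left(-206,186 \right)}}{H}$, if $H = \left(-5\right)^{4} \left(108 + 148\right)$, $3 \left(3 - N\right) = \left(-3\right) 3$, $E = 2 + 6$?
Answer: $\frac{1}{10000} \approx 0.0001$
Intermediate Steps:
$E = 8$
$N = 6$ ($N = 3 - \frac{\left(-3\right) 3}{3} = 3 - -3 = 3 + 3 = 6$)
$R{\left(M,O \right)} = 16$ ($R{\left(M,O \right)} = \frac{1 \cdot 6 \cdot 8}{3} = \frac{6 \cdot 8}{3} = \frac{1}{3} \cdot 48 = 16$)
$H = 160000$ ($H = 625 \cdot 256 = 160000$)
$\frac{R{\left(-206,186 \right)}}{H} = \frac{16}{160000} = 16 \cdot \frac{1}{160000} = \frac{1}{10000}$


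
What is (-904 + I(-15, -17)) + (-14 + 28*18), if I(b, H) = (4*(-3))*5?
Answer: -474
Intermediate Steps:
I(b, H) = -60 (I(b, H) = -12*5 = -60)
(-904 + I(-15, -17)) + (-14 + 28*18) = (-904 - 60) + (-14 + 28*18) = -964 + (-14 + 504) = -964 + 490 = -474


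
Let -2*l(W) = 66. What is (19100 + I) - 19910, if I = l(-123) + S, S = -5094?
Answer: -5937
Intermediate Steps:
l(W) = -33 (l(W) = -1/2*66 = -33)
I = -5127 (I = -33 - 5094 = -5127)
(19100 + I) - 19910 = (19100 - 5127) - 19910 = 13973 - 19910 = -5937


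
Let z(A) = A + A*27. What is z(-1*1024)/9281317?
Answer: -28672/9281317 ≈ -0.0030892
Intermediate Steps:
z(A) = 28*A (z(A) = A + 27*A = 28*A)
z(-1*1024)/9281317 = (28*(-1*1024))/9281317 = (28*(-1024))*(1/9281317) = -28672*1/9281317 = -28672/9281317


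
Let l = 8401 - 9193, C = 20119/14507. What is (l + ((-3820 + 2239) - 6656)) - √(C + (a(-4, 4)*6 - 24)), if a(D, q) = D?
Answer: -9029 - I*√9809880019/14507 ≈ -9029.0 - 6.8274*I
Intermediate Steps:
C = 20119/14507 (C = 20119*(1/14507) = 20119/14507 ≈ 1.3868)
l = -792
(l + ((-3820 + 2239) - 6656)) - √(C + (a(-4, 4)*6 - 24)) = (-792 + ((-3820 + 2239) - 6656)) - √(20119/14507 + (-4*6 - 24)) = (-792 + (-1581 - 6656)) - √(20119/14507 + (-24 - 24)) = (-792 - 8237) - √(20119/14507 - 48) = -9029 - √(-676217/14507) = -9029 - I*√9809880019/14507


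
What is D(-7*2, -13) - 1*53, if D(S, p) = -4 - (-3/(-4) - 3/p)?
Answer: -3015/52 ≈ -57.981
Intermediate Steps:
D(S, p) = -19/4 + 3/p (D(S, p) = -4 - (-3*(-¼) - 3/p) = -4 - (¾ - 3/p) = -4 + (-¾ + 3/p) = -19/4 + 3/p)
D(-7*2, -13) - 1*53 = (-19/4 + 3/(-13)) - 1*53 = (-19/4 + 3*(-1/13)) - 53 = (-19/4 - 3/13) - 53 = -259/52 - 53 = -3015/52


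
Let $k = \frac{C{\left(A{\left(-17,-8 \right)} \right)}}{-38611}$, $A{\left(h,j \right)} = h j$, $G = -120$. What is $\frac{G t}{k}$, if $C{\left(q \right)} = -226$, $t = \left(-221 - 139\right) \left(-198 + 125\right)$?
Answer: $- \frac{60881824800}{113} \approx -5.3878 \cdot 10^{8}$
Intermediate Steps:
$t = 26280$ ($t = \left(-360\right) \left(-73\right) = 26280$)
$k = \frac{226}{38611}$ ($k = - \frac{226}{-38611} = \left(-226\right) \left(- \frac{1}{38611}\right) = \frac{226}{38611} \approx 0.0058533$)
$\frac{G t}{k} = \frac{\left(-120\right) 26280}{\frac{226}{38611}} = \left(-3153600\right) \frac{38611}{226} = - \frac{60881824800}{113}$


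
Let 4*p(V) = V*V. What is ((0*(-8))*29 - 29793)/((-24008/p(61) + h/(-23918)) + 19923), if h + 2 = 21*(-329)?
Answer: -2651543572254/1770853468849 ≈ -1.4973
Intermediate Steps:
h = -6911 (h = -2 + 21*(-329) = -2 - 6909 = -6911)
p(V) = V²/4 (p(V) = (V*V)/4 = V²/4)
((0*(-8))*29 - 29793)/((-24008/p(61) + h/(-23918)) + 19923) = ((0*(-8))*29 - 29793)/((-24008/((¼)*61²) - 6911/(-23918)) + 19923) = (0*29 - 29793)/((-24008/((¼)*3721) - 6911*(-1/23918)) + 19923) = (0 - 29793)/((-24008/3721/4 + 6911/23918) + 19923) = -29793/((-24008*4/3721 + 6911/23918) + 19923) = -29793/((-96032/3721 + 6911/23918) + 19923) = -29793/(-2271177545/88998878 + 19923) = -29793/1770853468849/88998878 = -29793*88998878/1770853468849 = -2651543572254/1770853468849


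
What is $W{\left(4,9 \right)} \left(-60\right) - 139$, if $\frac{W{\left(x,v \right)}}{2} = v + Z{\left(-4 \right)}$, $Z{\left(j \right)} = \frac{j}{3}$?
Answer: $-1059$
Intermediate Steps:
$Z{\left(j \right)} = \frac{j}{3}$ ($Z{\left(j \right)} = j \frac{1}{3} = \frac{j}{3}$)
$W{\left(x,v \right)} = - \frac{8}{3} + 2 v$ ($W{\left(x,v \right)} = 2 \left(v + \frac{1}{3} \left(-4\right)\right) = 2 \left(v - \frac{4}{3}\right) = 2 \left(- \frac{4}{3} + v\right) = - \frac{8}{3} + 2 v$)
$W{\left(4,9 \right)} \left(-60\right) - 139 = \left(- \frac{8}{3} + 2 \cdot 9\right) \left(-60\right) - 139 = \left(- \frac{8}{3} + 18\right) \left(-60\right) - 139 = \frac{46}{3} \left(-60\right) - 139 = -920 - 139 = -1059$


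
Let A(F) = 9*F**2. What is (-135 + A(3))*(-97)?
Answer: 5238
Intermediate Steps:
(-135 + A(3))*(-97) = (-135 + 9*3**2)*(-97) = (-135 + 9*9)*(-97) = (-135 + 81)*(-97) = -54*(-97) = 5238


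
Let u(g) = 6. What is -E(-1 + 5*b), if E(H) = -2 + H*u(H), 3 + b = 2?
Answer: 38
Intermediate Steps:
b = -1 (b = -3 + 2 = -1)
E(H) = -2 + 6*H (E(H) = -2 + H*6 = -2 + 6*H)
-E(-1 + 5*b) = -(-2 + 6*(-1 + 5*(-1))) = -(-2 + 6*(-1 - 5)) = -(-2 + 6*(-6)) = -(-2 - 36) = -1*(-38) = 38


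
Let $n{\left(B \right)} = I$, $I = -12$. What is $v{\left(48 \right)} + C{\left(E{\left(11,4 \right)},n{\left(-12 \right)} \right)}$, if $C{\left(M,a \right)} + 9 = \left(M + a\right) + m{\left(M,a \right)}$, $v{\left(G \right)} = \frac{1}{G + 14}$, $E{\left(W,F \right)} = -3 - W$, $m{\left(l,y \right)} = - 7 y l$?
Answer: $- \frac{75081}{62} \approx -1211.0$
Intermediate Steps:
$m{\left(l,y \right)} = - 7 l y$
$n{\left(B \right)} = -12$
$v{\left(G \right)} = \frac{1}{14 + G}$
$C{\left(M,a \right)} = -9 + M + a - 7 M a$ ($C{\left(M,a \right)} = -9 - \left(- M - a + 7 M a\right) = -9 + \left(M + a - 7 M a\right) = -9 + M + a - 7 M a$)
$v{\left(48 \right)} + C{\left(E{\left(11,4 \right)},n{\left(-12 \right)} \right)} = \frac{1}{14 + 48} - \left(35 + 7 \left(-3 - 11\right) \left(-12\right)\right) = \frac{1}{62} - \left(35 + 7 \left(-3 - 11\right) \left(-12\right)\right) = \frac{1}{62} - \left(35 + 1176\right) = \frac{1}{62} - 1211 = - \frac{75081}{62}$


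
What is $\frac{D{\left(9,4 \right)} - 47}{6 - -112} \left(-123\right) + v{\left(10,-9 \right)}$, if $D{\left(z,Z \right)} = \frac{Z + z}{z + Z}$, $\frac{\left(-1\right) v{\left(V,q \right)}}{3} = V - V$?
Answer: $\frac{2829}{59} \approx 47.949$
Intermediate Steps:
$v{\left(V,q \right)} = 0$ ($v{\left(V,q \right)} = - 3 \left(V - V\right) = \left(-3\right) 0 = 0$)
$D{\left(z,Z \right)} = 1$ ($D{\left(z,Z \right)} = \frac{Z + z}{Z + z} = 1$)
$\frac{D{\left(9,4 \right)} - 47}{6 - -112} \left(-123\right) + v{\left(10,-9 \right)} = \frac{1 - 47}{6 - -112} \left(-123\right) + 0 = - \frac{46}{6 + 112} \left(-123\right) + 0 = - \frac{46}{118} \left(-123\right) + 0 = \left(-46\right) \frac{1}{118} \left(-123\right) + 0 = \left(- \frac{23}{59}\right) \left(-123\right) + 0 = \frac{2829}{59} + 0 = \frac{2829}{59}$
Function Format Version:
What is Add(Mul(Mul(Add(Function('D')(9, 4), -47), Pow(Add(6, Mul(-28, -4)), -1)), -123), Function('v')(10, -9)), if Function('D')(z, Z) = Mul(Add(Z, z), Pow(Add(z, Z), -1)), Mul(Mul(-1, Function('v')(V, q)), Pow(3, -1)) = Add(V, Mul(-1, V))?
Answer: Rational(2829, 59) ≈ 47.949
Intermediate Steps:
Function('v')(V, q) = 0 (Function('v')(V, q) = Mul(-3, Add(V, Mul(-1, V))) = Mul(-3, 0) = 0)
Function('D')(z, Z) = 1 (Function('D')(z, Z) = Mul(Add(Z, z), Pow(Add(Z, z), -1)) = 1)
Add(Mul(Mul(Add(Function('D')(9, 4), -47), Pow(Add(6, Mul(-28, -4)), -1)), -123), Function('v')(10, -9)) = Add(Mul(Mul(Add(1, -47), Pow(Add(6, Mul(-28, -4)), -1)), -123), 0) = Add(Mul(Mul(-46, Pow(Add(6, 112), -1)), -123), 0) = Add(Mul(Mul(-46, Pow(118, -1)), -123), 0) = Add(Mul(Mul(-46, Rational(1, 118)), -123), 0) = Add(Mul(Rational(-23, 59), -123), 0) = Add(Rational(2829, 59), 0) = Rational(2829, 59)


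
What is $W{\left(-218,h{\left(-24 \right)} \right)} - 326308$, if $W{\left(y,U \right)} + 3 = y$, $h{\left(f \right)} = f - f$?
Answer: $-326529$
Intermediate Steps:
$h{\left(f \right)} = 0$
$W{\left(y,U \right)} = -3 + y$
$W{\left(-218,h{\left(-24 \right)} \right)} - 326308 = \left(-3 - 218\right) - 326308 = -221 - 326308 = -326529$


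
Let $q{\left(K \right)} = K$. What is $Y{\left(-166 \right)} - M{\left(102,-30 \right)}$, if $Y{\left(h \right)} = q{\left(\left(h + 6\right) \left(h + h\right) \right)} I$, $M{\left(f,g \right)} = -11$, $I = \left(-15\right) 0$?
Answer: $11$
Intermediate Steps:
$I = 0$
$Y{\left(h \right)} = 0$ ($Y{\left(h \right)} = \left(h + 6\right) \left(h + h\right) 0 = \left(6 + h\right) 2 h 0 = 2 h \left(6 + h\right) 0 = 0$)
$Y{\left(-166 \right)} - M{\left(102,-30 \right)} = 0 - -11 = 0 + 11 = 11$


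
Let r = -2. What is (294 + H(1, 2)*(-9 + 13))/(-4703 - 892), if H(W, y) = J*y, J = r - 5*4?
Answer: -118/5595 ≈ -0.021090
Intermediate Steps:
J = -22 (J = -2 - 5*4 = -2 - 20 = -22)
H(W, y) = -22*y
(294 + H(1, 2)*(-9 + 13))/(-4703 - 892) = (294 + (-22*2)*(-9 + 13))/(-4703 - 892) = (294 - 44*4)/(-5595) = (294 - 176)*(-1/5595) = 118*(-1/5595) = -118/5595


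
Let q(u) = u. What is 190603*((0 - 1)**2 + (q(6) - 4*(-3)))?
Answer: 3621457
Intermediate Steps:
190603*((0 - 1)**2 + (q(6) - 4*(-3))) = 190603*((0 - 1)**2 + (6 - 4*(-3))) = 190603*((-1)**2 + (6 + 12)) = 190603*(1 + 18) = 190603*19 = 3621457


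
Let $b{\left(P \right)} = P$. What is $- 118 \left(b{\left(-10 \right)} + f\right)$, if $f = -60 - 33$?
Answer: $12154$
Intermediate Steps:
$f = -93$
$- 118 \left(b{\left(-10 \right)} + f\right) = - 118 \left(-10 - 93\right) = \left(-118\right) \left(-103\right) = 12154$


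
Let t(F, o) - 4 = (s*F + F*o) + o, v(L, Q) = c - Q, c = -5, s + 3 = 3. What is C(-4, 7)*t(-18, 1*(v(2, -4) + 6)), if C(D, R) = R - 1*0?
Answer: -567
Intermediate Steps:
s = 0 (s = -3 + 3 = 0)
v(L, Q) = -5 - Q
t(F, o) = 4 + o + F*o (t(F, o) = 4 + ((0*F + F*o) + o) = 4 + ((0 + F*o) + o) = 4 + (F*o + o) = 4 + (o + F*o) = 4 + o + F*o)
C(D, R) = R (C(D, R) = R + 0 = R)
C(-4, 7)*t(-18, 1*(v(2, -4) + 6)) = 7*(4 + 1*((-5 - 1*(-4)) + 6) - 18*((-5 - 1*(-4)) + 6)) = 7*(4 + 1*((-5 + 4) + 6) - 18*((-5 + 4) + 6)) = 7*(4 + 1*(-1 + 6) - 18*(-1 + 6)) = 7*(4 + 1*5 - 18*5) = 7*(4 + 5 - 18*5) = 7*(4 + 5 - 90) = 7*(-81) = -567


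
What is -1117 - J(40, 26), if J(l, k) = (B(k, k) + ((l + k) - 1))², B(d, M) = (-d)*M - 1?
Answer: -375661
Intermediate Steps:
B(d, M) = -1 - M*d (B(d, M) = -M*d - 1 = -1 - M*d)
J(l, k) = (-2 + k + l - k²)² (J(l, k) = ((-1 - k*k) + ((l + k) - 1))² = ((-1 - k²) + ((k + l) - 1))² = ((-1 - k²) + (-1 + k + l))² = (-2 + k + l - k²)²)
-1117 - J(40, 26) = -1117 - (-2 + 26 + 40 - 1*26²)² = -1117 - (-2 + 26 + 40 - 1*676)² = -1117 - (-2 + 26 + 40 - 676)² = -1117 - 1*(-612)² = -1117 - 1*374544 = -1117 - 374544 = -375661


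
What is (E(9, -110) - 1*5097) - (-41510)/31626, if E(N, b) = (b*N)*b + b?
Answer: 234245452/2259 ≈ 1.0369e+5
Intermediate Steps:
E(N, b) = b + N*b² (E(N, b) = (N*b)*b + b = N*b² + b = b + N*b²)
(E(9, -110) - 1*5097) - (-41510)/31626 = (-110*(1 + 9*(-110)) - 1*5097) - (-41510)/31626 = (-110*(1 - 990) - 5097) - (-41510)/31626 = (-110*(-989) - 5097) - 1*(-2965/2259) = (108790 - 5097) + 2965/2259 = 103693 + 2965/2259 = 234245452/2259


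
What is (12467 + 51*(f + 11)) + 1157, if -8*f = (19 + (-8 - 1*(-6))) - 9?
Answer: 14134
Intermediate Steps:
f = -1 (f = -((19 + (-8 - 1*(-6))) - 9)/8 = -((19 + (-8 + 6)) - 9)/8 = -((19 - 2) - 9)/8 = -(17 - 9)/8 = -⅛*8 = -1)
(12467 + 51*(f + 11)) + 1157 = (12467 + 51*(-1 + 11)) + 1157 = (12467 + 51*10) + 1157 = (12467 + 510) + 1157 = 12977 + 1157 = 14134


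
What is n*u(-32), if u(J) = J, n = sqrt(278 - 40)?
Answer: -32*sqrt(238) ≈ -493.67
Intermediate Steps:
n = sqrt(238) ≈ 15.427
n*u(-32) = sqrt(238)*(-32) = -32*sqrt(238)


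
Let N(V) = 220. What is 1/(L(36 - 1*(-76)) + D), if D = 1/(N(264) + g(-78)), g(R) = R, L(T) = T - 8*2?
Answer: 142/13633 ≈ 0.010416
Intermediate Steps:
L(T) = -16 + T (L(T) = T - 16 = -16 + T)
D = 1/142 (D = 1/(220 - 78) = 1/142 ≈ 0.0070423)
1/(L(36 - 1*(-76)) + D) = 1/((-16 + (36 - 1*(-76))) + 1/142) = 1/((-16 + (36 + 76)) + 1/142) = 1/((-16 + 112) + 1/142) = 1/(96 + 1/142) = 1/(13633/142) = 142/13633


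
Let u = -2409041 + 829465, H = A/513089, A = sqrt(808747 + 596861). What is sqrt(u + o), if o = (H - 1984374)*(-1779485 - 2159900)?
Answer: sqrt(2057961639816962037665294 - 4042510220530*sqrt(351402))/513089 ≈ 2.7959e+6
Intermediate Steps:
A = 2*sqrt(351402) (A = sqrt(1405608) = 2*sqrt(351402) ≈ 1185.6)
H = 2*sqrt(351402)/513089 (H = (2*sqrt(351402))/513089 = (2*sqrt(351402))*(1/513089) = 2*sqrt(351402)/513089 ≈ 0.0023107)
u = -1579576
o = 7817213169990 - 7878770*sqrt(351402)/513089 (o = (2*sqrt(351402)/513089 - 1984374)*(-1779485 - 2159900) = (-1984374 + 2*sqrt(351402)/513089)*(-3939385) = 7817213169990 - 7878770*sqrt(351402)/513089 ≈ 7.8172e+12)
sqrt(u + o) = sqrt(-1579576 + (7817213169990 - 7878770*sqrt(351402)/513089)) = sqrt(7817211590414 - 7878770*sqrt(351402)/513089)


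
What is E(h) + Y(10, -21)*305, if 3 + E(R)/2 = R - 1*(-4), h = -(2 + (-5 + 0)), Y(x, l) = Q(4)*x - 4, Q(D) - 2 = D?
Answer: 17088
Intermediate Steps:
Q(D) = 2 + D
Y(x, l) = -4 + 6*x (Y(x, l) = (2 + 4)*x - 4 = 6*x - 4 = -4 + 6*x)
h = 3 (h = -(2 - 5) = -1*(-3) = 3)
E(R) = 2 + 2*R (E(R) = -6 + 2*(R - 1*(-4)) = -6 + 2*(R + 4) = -6 + 2*(4 + R) = -6 + (8 + 2*R) = 2 + 2*R)
E(h) + Y(10, -21)*305 = (2 + 2*3) + (-4 + 6*10)*305 = (2 + 6) + (-4 + 60)*305 = 8 + 56*305 = 8 + 17080 = 17088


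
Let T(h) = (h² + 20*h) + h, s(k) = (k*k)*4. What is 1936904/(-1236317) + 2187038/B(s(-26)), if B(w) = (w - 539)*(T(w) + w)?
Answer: -15453631353702797/9864845431645360 ≈ -1.5665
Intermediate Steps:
s(k) = 4*k² (s(k) = k²*4 = 4*k²)
T(h) = h² + 21*h
B(w) = (-539 + w)*(w + w*(21 + w)) (B(w) = (w - 539)*(w*(21 + w) + w) = (-539 + w)*(w + w*(21 + w)))
1936904/(-1236317) + 2187038/B(s(-26)) = 1936904/(-1236317) + 2187038/(((4*(-26)²)*(-11858 + (4*(-26)²)² - 2068*(-26)²))) = 1936904*(-1/1236317) + 2187038/(((4*676)*(-11858 + (4*676)² - 2068*676))) = -1936904/1236317 + 2187038/((2704*(-11858 + 2704² - 517*2704))) = -1936904/1236317 + 2187038/((2704*(-11858 + 7311616 - 1397968))) = -1936904/1236317 + 2187038/((2704*5901790)) = -1936904/1236317 + 2187038/15958440160 = -1936904/1236317 + 2187038*(1/15958440160) = -1936904/1236317 + 1093519/7979220080 = -15453631353702797/9864845431645360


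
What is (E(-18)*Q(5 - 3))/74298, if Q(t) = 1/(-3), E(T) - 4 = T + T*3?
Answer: 34/111447 ≈ 0.00030508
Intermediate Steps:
E(T) = 4 + 4*T (E(T) = 4 + (T + T*3) = 4 + (T + 3*T) = 4 + 4*T)
Q(t) = -⅓
(E(-18)*Q(5 - 3))/74298 = ((4 + 4*(-18))*(-⅓))/74298 = ((4 - 72)*(-⅓))*(1/74298) = -68*(-⅓)*(1/74298) = (68/3)*(1/74298) = 34/111447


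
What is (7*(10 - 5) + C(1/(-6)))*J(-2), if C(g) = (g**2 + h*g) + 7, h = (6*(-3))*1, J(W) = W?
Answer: -1621/18 ≈ -90.056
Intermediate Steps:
h = -18 (h = -18*1 = -18)
C(g) = 7 + g**2 - 18*g (C(g) = (g**2 - 18*g) + 7 = 7 + g**2 - 18*g)
(7*(10 - 5) + C(1/(-6)))*J(-2) = (7*(10 - 5) + (7 + (1/(-6))**2 - 18/(-6)))*(-2) = (7*5 + (7 + (-1/6)**2 - 18*(-1/6)))*(-2) = (35 + (7 + 1/36 + 3))*(-2) = (35 + 361/36)*(-2) = (1621/36)*(-2) = -1621/18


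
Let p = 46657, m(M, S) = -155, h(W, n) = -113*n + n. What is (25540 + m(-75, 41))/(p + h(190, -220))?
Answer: 25385/71297 ≈ 0.35605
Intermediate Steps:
h(W, n) = -112*n
(25540 + m(-75, 41))/(p + h(190, -220)) = (25540 - 155)/(46657 - 112*(-220)) = 25385/(46657 + 24640) = 25385/71297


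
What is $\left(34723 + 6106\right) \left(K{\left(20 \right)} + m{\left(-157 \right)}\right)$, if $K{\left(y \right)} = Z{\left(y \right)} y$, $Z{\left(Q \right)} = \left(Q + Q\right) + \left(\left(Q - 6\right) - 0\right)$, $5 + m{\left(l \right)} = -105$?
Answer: $39604130$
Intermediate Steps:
$m{\left(l \right)} = -110$ ($m{\left(l \right)} = -5 - 105 = -110$)
$Z{\left(Q \right)} = -6 + 3 Q$ ($Z{\left(Q \right)} = 2 Q + \left(\left(Q - 6\right) + 0\right) = 2 Q + \left(\left(-6 + Q\right) + 0\right) = 2 Q + \left(-6 + Q\right) = -6 + 3 Q$)
$K{\left(y \right)} = y \left(-6 + 3 y\right)$ ($K{\left(y \right)} = \left(-6 + 3 y\right) y = y \left(-6 + 3 y\right)$)
$\left(34723 + 6106\right) \left(K{\left(20 \right)} + m{\left(-157 \right)}\right) = \left(34723 + 6106\right) \left(3 \cdot 20 \left(-2 + 20\right) - 110\right) = 40829 \left(3 \cdot 20 \cdot 18 - 110\right) = 40829 \left(1080 - 110\right) = 40829 \cdot 970 = 39604130$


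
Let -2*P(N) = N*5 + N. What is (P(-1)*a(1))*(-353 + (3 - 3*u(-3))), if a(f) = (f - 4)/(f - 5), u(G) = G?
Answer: -3069/4 ≈ -767.25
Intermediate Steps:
P(N) = -3*N (P(N) = -(N*5 + N)/2 = -(5*N + N)/2 = -3*N)
a(f) = (-4 + f)/(-5 + f)
(P(-1)*a(1))*(-353 + (3 - 3*u(-3))) = ((-3*(-1))*((-4 + 1)/(-5 + 1)))*(-353 + (3 - 3*(-3))) = (3*(-3/(-4)))*(-353 + (3 + 9)) = (3*(-¼*(-3)))*(-353 + 12) = (3*(¾))*(-341) = (9/4)*(-341) = -3069/4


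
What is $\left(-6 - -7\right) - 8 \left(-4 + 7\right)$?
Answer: $-23$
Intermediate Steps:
$\left(-6 - -7\right) - 8 \left(-4 + 7\right) = \left(-6 + 7\right) - 24 = 1 - 24 = -23$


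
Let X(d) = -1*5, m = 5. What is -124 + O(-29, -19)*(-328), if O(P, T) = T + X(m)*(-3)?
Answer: 1188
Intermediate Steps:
X(d) = -5
O(P, T) = 15 + T (O(P, T) = T - 5*(-3) = T + 15 = 15 + T)
-124 + O(-29, -19)*(-328) = -124 + (15 - 19)*(-328) = -124 - 4*(-328) = -124 + 1312 = 1188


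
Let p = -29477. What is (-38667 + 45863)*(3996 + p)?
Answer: -183361276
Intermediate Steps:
(-38667 + 45863)*(3996 + p) = (-38667 + 45863)*(3996 - 29477) = 7196*(-25481) = -183361276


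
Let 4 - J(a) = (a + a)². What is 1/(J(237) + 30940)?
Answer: -1/193732 ≈ -5.1618e-6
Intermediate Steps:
J(a) = 4 - 4*a² (J(a) = 4 - (a + a)² = 4 - (2*a)² = 4 - 4*a²)
1/(J(237) + 30940) = 1/((4 - 4*237²) + 30940) = 1/((4 - 4*56169) + 30940) = 1/((4 - 224676) + 30940) = 1/(-224672 + 30940) = 1/(-193732) = -1/193732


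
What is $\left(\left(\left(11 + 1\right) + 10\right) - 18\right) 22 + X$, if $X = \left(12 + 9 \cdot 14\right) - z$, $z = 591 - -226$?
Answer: $-591$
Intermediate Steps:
$z = 817$ ($z = 591 + 226 = 817$)
$X = -679$ ($X = \left(12 + 9 \cdot 14\right) - 817 = \left(12 + 126\right) - 817 = 138 - 817 = -679$)
$\left(\left(\left(11 + 1\right) + 10\right) - 18\right) 22 + X = \left(\left(\left(11 + 1\right) + 10\right) - 18\right) 22 - 679 = \left(\left(12 + 10\right) - 18\right) 22 - 679 = \left(22 - 18\right) 22 - 679 = 4 \cdot 22 - 679 = 88 - 679 = -591$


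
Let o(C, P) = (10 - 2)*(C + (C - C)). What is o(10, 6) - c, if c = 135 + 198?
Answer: -253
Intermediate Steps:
o(C, P) = 8*C (o(C, P) = 8*(C + 0) = 8*C)
c = 333
o(10, 6) - c = 8*10 - 1*333 = 80 - 333 = -253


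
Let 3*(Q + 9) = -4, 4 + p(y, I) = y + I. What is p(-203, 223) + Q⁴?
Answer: 924817/81 ≈ 11418.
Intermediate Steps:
p(y, I) = -4 + I + y (p(y, I) = -4 + (y + I) = -4 + (I + y) = -4 + I + y)
Q = -31/3 (Q = -9 + (⅓)*(-4) = -9 - 4/3 = -31/3 ≈ -10.333)
p(-203, 223) + Q⁴ = (-4 + 223 - 203) + (-31/3)⁴ = 16 + 923521/81 = 924817/81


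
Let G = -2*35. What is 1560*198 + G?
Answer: 308810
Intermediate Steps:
G = -70
1560*198 + G = 1560*198 - 70 = 308880 - 70 = 308810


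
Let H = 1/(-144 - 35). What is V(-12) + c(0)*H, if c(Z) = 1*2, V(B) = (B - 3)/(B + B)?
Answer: 879/1432 ≈ 0.61383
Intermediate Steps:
V(B) = (-3 + B)/(2*B) (V(B) = (-3 + B)/((2*B)) = (-3 + B)*(1/(2*B)) = (-3 + B)/(2*B))
c(Z) = 2
H = -1/179 (H = 1/(-179) = -1/179 ≈ -0.0055866)
V(-12) + c(0)*H = (½)*(-3 - 12)/(-12) + 2*(-1/179) = (½)*(-1/12)*(-15) - 2/179 = 5/8 - 2/179 = 879/1432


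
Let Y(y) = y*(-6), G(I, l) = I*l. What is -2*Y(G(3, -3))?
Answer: -108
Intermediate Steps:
Y(y) = -6*y
-2*Y(G(3, -3)) = -(-12)*3*(-3) = -(-12)*(-9) = -2*54 = -108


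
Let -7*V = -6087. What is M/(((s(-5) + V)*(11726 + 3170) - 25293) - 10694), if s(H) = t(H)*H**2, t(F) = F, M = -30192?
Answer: -30192/11055149 ≈ -0.0027310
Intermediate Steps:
V = 6087/7 (V = -1/7*(-6087) = 6087/7 ≈ 869.57)
s(H) = H**3 (s(H) = H*H**2 = H**3)
M/(((s(-5) + V)*(11726 + 3170) - 25293) - 10694) = -30192/((((-5)**3 + 6087/7)*(11726 + 3170) - 25293) - 10694) = -30192/(((-125 + 6087/7)*14896 - 25293) - 10694) = -30192/(((5212/7)*14896 - 25293) - 10694) = -30192/((11091136 - 25293) - 10694) = -30192/(11065843 - 10694) = -30192/11055149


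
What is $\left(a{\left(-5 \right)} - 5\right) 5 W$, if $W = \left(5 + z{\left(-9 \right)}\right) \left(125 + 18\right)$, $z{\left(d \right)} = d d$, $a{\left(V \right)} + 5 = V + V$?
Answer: $-1229800$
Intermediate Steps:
$a{\left(V \right)} = -5 + 2 V$ ($a{\left(V \right)} = -5 + \left(V + V\right) = -5 + 2 V$)
$z{\left(d \right)} = d^{2}$
$W = 12298$ ($W = \left(5 + \left(-9\right)^{2}\right) \left(125 + 18\right) = \left(5 + 81\right) 143 = 86 \cdot 143 = 12298$)
$\left(a{\left(-5 \right)} - 5\right) 5 W = \left(\left(-5 + 2 \left(-5\right)\right) - 5\right) 5 \cdot 12298 = \left(\left(-5 - 10\right) - 5\right) 5 \cdot 12298 = \left(-15 - 5\right) 5 \cdot 12298 = \left(-20\right) 5 \cdot 12298 = \left(-100\right) 12298 = -1229800$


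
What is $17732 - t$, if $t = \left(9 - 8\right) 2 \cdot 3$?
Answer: $17726$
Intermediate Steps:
$t = 6$ ($t = 1 \cdot 2 \cdot 3 = 2 \cdot 3 = 6$)
$17732 - t = 17732 - 6 = 17726$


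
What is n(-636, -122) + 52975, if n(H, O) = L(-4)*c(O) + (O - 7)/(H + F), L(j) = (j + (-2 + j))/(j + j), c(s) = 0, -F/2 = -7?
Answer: 32950579/622 ≈ 52975.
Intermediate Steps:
F = 14 (F = -2*(-7) = 14)
L(j) = (-2 + 2*j)/(2*j) (L(j) = (-2 + 2*j)/((2*j)) = (-2 + 2*j)*(1/(2*j)) = (-2 + 2*j)/(2*j))
n(H, O) = (-7 + O)/(14 + H) (n(H, O) = ((-1 - 4)/(-4))*0 + (O - 7)/(H + 14) = -¼*(-5)*0 + (-7 + O)/(14 + H) = (5/4)*0 + (-7 + O)/(14 + H) = 0 + (-7 + O)/(14 + H) = (-7 + O)/(14 + H))
n(-636, -122) + 52975 = (-7 - 122)/(14 - 636) + 52975 = -129/(-622) + 52975 = -1/622*(-129) + 52975 = 129/622 + 52975 = 32950579/622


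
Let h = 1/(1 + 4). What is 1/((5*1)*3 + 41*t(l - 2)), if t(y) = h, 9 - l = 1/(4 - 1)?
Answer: 5/116 ≈ 0.043103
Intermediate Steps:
l = 26/3 (l = 9 - 1/(4 - 1) = 9 - 1/3 = 9 - 1*⅓ = 9 - ⅓ = 26/3 ≈ 8.6667)
h = ⅕ (h = 1/5 = ⅕ ≈ 0.20000)
t(y) = ⅕
1/((5*1)*3 + 41*t(l - 2)) = 1/((5*1)*3 + 41*(⅕)) = 1/(5*3 + 41/5) = 1/(15 + 41/5) = 1/(116/5) = 5/116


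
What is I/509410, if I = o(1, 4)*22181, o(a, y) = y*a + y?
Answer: 88724/254705 ≈ 0.34834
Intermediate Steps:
o(a, y) = y + a*y (o(a, y) = a*y + y = y + a*y)
I = 177448 (I = (4*(1 + 1))*22181 = (4*2)*22181 = 8*22181 = 177448)
I/509410 = 177448/509410 = 177448*(1/509410) = 88724/254705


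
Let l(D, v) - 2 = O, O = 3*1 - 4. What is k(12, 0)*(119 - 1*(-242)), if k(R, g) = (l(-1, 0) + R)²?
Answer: 61009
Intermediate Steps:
O = -1 (O = 3 - 4 = -1)
l(D, v) = 1 (l(D, v) = 2 - 1 = 1)
k(R, g) = (1 + R)²
k(12, 0)*(119 - 1*(-242)) = (1 + 12)²*(119 - 1*(-242)) = 13²*(119 + 242) = 169*361 = 61009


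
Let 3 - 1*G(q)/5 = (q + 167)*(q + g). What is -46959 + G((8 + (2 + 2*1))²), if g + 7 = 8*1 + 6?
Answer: -281749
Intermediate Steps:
g = 7 (g = -7 + (8*1 + 6) = -7 + (8 + 6) = -7 + 14 = 7)
G(q) = 15 - 5*(7 + q)*(167 + q) (G(q) = 15 - 5*(q + 167)*(q + 7) = 15 - 5*(167 + q)*(7 + q) = 15 - 5*(7 + q)*(167 + q))
-46959 + G((8 + (2 + 2*1))²) = -46959 + (-5830 - 870*(8 + (2 + 2*1))² - 5*(8 + (2 + 2*1))⁴) = -46959 + (-5830 - 870*(8 + (2 + 2))² - 5*(8 + (2 + 2))⁴) = -46959 + (-5830 - 870*(8 + 4)² - 5*(8 + 4)⁴) = -46959 + (-5830 - 870*12² - 5*(12²)²) = -46959 + (-5830 - 870*144 - 5*144²) = -46959 + (-5830 - 125280 - 5*20736) = -46959 + (-5830 - 125280 - 103680) = -46959 - 234790 = -281749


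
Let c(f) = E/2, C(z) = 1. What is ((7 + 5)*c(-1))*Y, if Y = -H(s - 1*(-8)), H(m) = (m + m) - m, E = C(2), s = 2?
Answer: -60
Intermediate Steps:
E = 1
H(m) = m (H(m) = 2*m - m = m)
c(f) = ½ (c(f) = 1/2 = 1*(½) = ½)
Y = -10 (Y = -(2 - 1*(-8)) = -(2 + 8) = -1*10 = -10)
((7 + 5)*c(-1))*Y = ((7 + 5)*(½))*(-10) = (12*(½))*(-10) = 6*(-10) = -60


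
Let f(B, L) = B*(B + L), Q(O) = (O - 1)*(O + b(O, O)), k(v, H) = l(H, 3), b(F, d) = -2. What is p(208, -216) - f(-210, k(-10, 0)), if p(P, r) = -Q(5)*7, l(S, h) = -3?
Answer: -44814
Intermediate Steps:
k(v, H) = -3
Q(O) = (-1 + O)*(-2 + O) (Q(O) = (O - 1)*(O - 2) = (-1 + O)*(-2 + O))
p(P, r) = -84 (p(P, r) = -(2 + 5² - 3*5)*7 = -(2 + 25 - 15)*7 = -1*12*7 = -12*7 = -84)
p(208, -216) - f(-210, k(-10, 0)) = -84 - (-210)*(-210 - 3) = -84 - (-210)*(-213) = -84 - 1*44730 = -84 - 44730 = -44814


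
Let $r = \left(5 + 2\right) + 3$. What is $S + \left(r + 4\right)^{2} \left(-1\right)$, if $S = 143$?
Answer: $-53$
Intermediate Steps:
$r = 10$ ($r = 7 + 3 = 10$)
$S + \left(r + 4\right)^{2} \left(-1\right) = 143 + \left(10 + 4\right)^{2} \left(-1\right) = 143 + 14^{2} \left(-1\right) = 143 + 196 \left(-1\right) = 143 - 196 = -53$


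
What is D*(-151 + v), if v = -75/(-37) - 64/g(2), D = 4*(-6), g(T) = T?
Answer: 160704/37 ≈ 4343.4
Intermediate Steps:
D = -24
v = -1109/37 (v = -75/(-37) - 64/2 = -75*(-1/37) - 64*½ = 75/37 - 32 = -1109/37 ≈ -29.973)
D*(-151 + v) = -24*(-151 - 1109/37) = -24*(-6696/37) = 160704/37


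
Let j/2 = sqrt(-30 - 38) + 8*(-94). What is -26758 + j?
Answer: -28262 + 4*I*sqrt(17) ≈ -28262.0 + 16.492*I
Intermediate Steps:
j = -1504 + 4*I*sqrt(17) (j = 2*(sqrt(-30 - 38) + 8*(-94)) = 2*(sqrt(-68) - 752) = 2*(2*I*sqrt(17) - 752) = 2*(-752 + 2*I*sqrt(17)) = -1504 + 4*I*sqrt(17) ≈ -1504.0 + 16.492*I)
-26758 + j = -26758 + (-1504 + 4*I*sqrt(17)) = -28262 + 4*I*sqrt(17)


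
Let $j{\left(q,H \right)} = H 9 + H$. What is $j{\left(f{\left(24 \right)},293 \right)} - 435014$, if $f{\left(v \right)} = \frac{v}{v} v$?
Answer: $-432084$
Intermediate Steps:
$f{\left(v \right)} = v$ ($f{\left(v \right)} = 1 v = v$)
$j{\left(q,H \right)} = 10 H$ ($j{\left(q,H \right)} = 9 H + H = 10 H$)
$j{\left(f{\left(24 \right)},293 \right)} - 435014 = 10 \cdot 293 - 435014 = 2930 - 435014 = -432084$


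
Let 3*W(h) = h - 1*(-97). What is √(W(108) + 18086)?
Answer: √163389/3 ≈ 134.74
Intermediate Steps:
W(h) = 97/3 + h/3 (W(h) = (h - 1*(-97))/3 = (h + 97)/3 = (97 + h)/3 = 97/3 + h/3)
√(W(108) + 18086) = √((97/3 + (⅓)*108) + 18086) = √((97/3 + 36) + 18086) = √(205/3 + 18086) = √(54463/3) = √163389/3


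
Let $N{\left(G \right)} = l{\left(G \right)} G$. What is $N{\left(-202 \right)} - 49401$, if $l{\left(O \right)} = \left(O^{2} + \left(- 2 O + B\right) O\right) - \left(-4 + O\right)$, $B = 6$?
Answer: $8396219$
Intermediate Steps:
$l{\left(O \right)} = 4 + O^{2} - O + O \left(6 - 2 O\right)$ ($l{\left(O \right)} = \left(O^{2} + \left(- 2 O + 6\right) O\right) - \left(-4 + O\right) = \left(O^{2} + \left(6 - 2 O\right) O\right) - \left(-4 + O\right) = \left(O^{2} + O \left(6 - 2 O\right)\right) - \left(-4 + O\right) = 4 + O^{2} - O + O \left(6 - 2 O\right)$)
$N{\left(G \right)} = G \left(4 - G^{2} + 5 G\right)$ ($N{\left(G \right)} = \left(4 - G^{2} + 5 G\right) G = G \left(4 - G^{2} + 5 G\right)$)
$N{\left(-202 \right)} - 49401 = - 202 \left(4 - \left(-202\right)^{2} + 5 \left(-202\right)\right) - 49401 = - 202 \left(4 - 40804 - 1010\right) - 49401 = \left(-202\right) \left(-41810\right) - 49401 = 8445620 - 49401 = 8396219$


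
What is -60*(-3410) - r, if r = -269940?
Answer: 474540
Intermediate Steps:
-60*(-3410) - r = -60*(-3410) - 1*(-269940) = 204600 + 269940 = 474540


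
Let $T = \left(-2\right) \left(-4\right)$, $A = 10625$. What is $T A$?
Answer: $85000$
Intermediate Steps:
$T = 8$
$T A = 8 \cdot 10625 = 85000$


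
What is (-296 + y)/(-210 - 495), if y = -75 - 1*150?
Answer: 521/705 ≈ 0.73901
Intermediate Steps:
y = -225 (y = -75 - 150 = -225)
(-296 + y)/(-210 - 495) = (-296 - 225)/(-210 - 495) = -521/(-705) = -521*(-1/705) = 521/705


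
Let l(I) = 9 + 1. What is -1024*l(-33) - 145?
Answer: -10385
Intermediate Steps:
l(I) = 10
-1024*l(-33) - 145 = -1024*10 - 145 = -10240 - 145 = -10385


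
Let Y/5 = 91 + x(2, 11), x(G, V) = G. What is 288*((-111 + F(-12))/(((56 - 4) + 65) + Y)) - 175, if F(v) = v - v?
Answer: -22303/97 ≈ -229.93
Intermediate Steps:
Y = 465 (Y = 5*(91 + 2) = 5*93 = 465)
F(v) = 0
288*((-111 + F(-12))/(((56 - 4) + 65) + Y)) - 175 = 288*((-111 + 0)/(((56 - 4) + 65) + 465)) - 175 = 288*(-111/((52 + 65) + 465)) - 175 = 288*(-111/(117 + 465)) - 175 = 288*(-111/582) - 175 = 288*(-111*1/582) - 175 = 288*(-37/194) - 175 = -5328/97 - 175 = -22303/97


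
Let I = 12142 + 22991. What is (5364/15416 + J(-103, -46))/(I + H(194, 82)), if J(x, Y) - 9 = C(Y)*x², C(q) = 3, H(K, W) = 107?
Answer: 24539457/27162992 ≈ 0.90341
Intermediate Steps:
J(x, Y) = 9 + 3*x²
I = 35133
(5364/15416 + J(-103, -46))/(I + H(194, 82)) = (5364/15416 + (9 + 3*(-103)²))/(35133 + 107) = (5364*(1/15416) + (9 + 3*10609))/35240 = (1341/3854 + (9 + 31827))*(1/35240) = (1341/3854 + 31836)*(1/35240) = (122697285/3854)*(1/35240) = 24539457/27162992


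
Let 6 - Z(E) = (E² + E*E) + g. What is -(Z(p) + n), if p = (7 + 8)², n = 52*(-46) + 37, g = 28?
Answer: 103627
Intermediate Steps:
n = -2355 (n = -2392 + 37 = -2355)
p = 225 (p = 15² = 225)
Z(E) = -22 - 2*E² (Z(E) = 6 - ((E² + E*E) + 28) = 6 - ((E² + E²) + 28) = 6 - (2*E² + 28) = 6 - (28 + 2*E²) = 6 + (-28 - 2*E²) = -22 - 2*E²)
-(Z(p) + n) = -((-22 - 2*225²) - 2355) = -((-22 - 2*50625) - 2355) = -((-22 - 101250) - 2355) = -(-101272 - 2355) = -1*(-103627) = 103627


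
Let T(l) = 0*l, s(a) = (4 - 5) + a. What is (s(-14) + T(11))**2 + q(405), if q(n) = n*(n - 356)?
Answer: 20070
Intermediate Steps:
q(n) = n*(-356 + n)
s(a) = -1 + a
T(l) = 0
(s(-14) + T(11))**2 + q(405) = ((-1 - 14) + 0)**2 + 405*(-356 + 405) = (-15 + 0)**2 + 405*49 = (-15)**2 + 19845 = 225 + 19845 = 20070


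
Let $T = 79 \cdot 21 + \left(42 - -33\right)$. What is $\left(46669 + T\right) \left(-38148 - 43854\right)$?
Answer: $-3969142806$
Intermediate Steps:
$T = 1734$ ($T = 1659 + \left(42 + 33\right) = 1659 + 75 = 1734$)
$\left(46669 + T\right) \left(-38148 - 43854\right) = \left(46669 + 1734\right) \left(-38148 - 43854\right) = 48403 \left(-82002\right) = -3969142806$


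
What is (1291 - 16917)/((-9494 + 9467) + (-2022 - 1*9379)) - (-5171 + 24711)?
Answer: -111643747/5714 ≈ -19539.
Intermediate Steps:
(1291 - 16917)/((-9494 + 9467) + (-2022 - 1*9379)) - (-5171 + 24711) = -15626/(-27 + (-2022 - 9379)) - 1*19540 = -15626/(-27 - 11401) - 19540 = -15626/(-11428) - 19540 = -15626*(-1/11428) - 19540 = 7813/5714 - 19540 = -111643747/5714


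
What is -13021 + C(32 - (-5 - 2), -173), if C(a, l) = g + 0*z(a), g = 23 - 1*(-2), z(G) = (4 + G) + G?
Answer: -12996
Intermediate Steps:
z(G) = 4 + 2*G
g = 25 (g = 23 + 2 = 25)
C(a, l) = 25 (C(a, l) = 25 + 0*(4 + 2*a) = 25 + 0 = 25)
-13021 + C(32 - (-5 - 2), -173) = -13021 + 25 = -12996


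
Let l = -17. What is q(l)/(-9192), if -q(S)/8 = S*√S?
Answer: -17*I*√17/1149 ≈ -0.061003*I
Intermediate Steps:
q(S) = -8*S^(3/2) (q(S) = -8*S*√S = -8*S^(3/2))
q(l)/(-9192) = -(-136)*I*√17/(-9192) = -(-136)*I*√17*(-1/9192) = (136*I*√17)*(-1/9192) = -17*I*√17/1149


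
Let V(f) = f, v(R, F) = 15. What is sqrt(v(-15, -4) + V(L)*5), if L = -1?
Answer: sqrt(10) ≈ 3.1623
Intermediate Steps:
sqrt(v(-15, -4) + V(L)*5) = sqrt(15 - 1*5) = sqrt(15 - 5) = sqrt(10)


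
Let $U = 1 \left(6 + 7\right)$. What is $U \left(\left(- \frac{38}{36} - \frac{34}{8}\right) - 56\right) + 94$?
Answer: $- \frac{25307}{36} \approx -702.97$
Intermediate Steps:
$U = 13$ ($U = 1 \cdot 13 = 13$)
$U \left(\left(- \frac{38}{36} - \frac{34}{8}\right) - 56\right) + 94 = 13 \left(\left(- \frac{38}{36} - \frac{34}{8}\right) - 56\right) + 94 = 13 \left(\left(\left(-38\right) \frac{1}{36} - \frac{17}{4}\right) - 56\right) + 94 = 13 \left(\left(- \frac{19}{18} - \frac{17}{4}\right) - 56\right) + 94 = 13 \left(- \frac{191}{36} - 56\right) + 94 = 13 \left(- \frac{2207}{36}\right) + 94 = - \frac{28691}{36} + 94 = - \frac{25307}{36}$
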